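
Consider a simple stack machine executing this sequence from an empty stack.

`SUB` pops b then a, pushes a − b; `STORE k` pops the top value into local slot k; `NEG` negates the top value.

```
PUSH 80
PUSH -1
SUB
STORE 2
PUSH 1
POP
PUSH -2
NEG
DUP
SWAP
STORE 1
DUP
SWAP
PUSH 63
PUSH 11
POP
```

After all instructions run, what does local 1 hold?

2

PUSH 80 → [80]
PUSH -1 → [80, -1]
SUB     → [81]
STORE 2 → []
PUSH 1  → [1]
POP     → []
PUSH -2 → [-2]
NEG     → [2]
DUP     → [2, 2]
SWAP    → [2, 2]
STORE 1 → [2]
DUP     → [2, 2]
SWAP    → [2, 2]
PUSH 63 → [2, 2, 63]
PUSH 11 → [2, 2, 63, 11]
POP     → [2, 2, 63]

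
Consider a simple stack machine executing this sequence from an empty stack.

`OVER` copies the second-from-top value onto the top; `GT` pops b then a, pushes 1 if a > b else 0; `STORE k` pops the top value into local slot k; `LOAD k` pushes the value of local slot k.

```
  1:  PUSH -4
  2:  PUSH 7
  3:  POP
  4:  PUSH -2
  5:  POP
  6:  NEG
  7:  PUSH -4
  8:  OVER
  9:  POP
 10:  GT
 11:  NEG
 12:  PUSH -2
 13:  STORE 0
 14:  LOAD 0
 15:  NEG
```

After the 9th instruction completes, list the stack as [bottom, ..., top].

[4, -4]

PUSH -4 : -4
PUSH 7  : -4 7
POP     : -4
PUSH -2 : -4 -2
POP     : -4
NEG     : 4
PUSH -4 : 4 -4
OVER    : 4 -4 4
POP     : 4 -4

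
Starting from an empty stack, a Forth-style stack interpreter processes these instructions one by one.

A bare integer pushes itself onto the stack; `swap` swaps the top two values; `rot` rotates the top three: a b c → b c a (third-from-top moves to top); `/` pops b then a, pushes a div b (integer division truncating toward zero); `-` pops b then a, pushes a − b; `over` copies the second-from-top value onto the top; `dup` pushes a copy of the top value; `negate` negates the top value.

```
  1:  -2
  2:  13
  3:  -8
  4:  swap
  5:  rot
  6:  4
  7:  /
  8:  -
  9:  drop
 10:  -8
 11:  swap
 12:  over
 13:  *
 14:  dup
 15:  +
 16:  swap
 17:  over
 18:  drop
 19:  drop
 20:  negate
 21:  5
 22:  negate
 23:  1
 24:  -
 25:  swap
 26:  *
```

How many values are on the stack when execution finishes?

-2     : -2
13     : -2 13
-8     : -2 13 -8
swap   : -2 -8 13
rot    : -8 13 -2
4      : -8 13 -2 4
/      : -8 13 0
-      : -8 13
drop   : -8
-8     : -8 -8
swap   : -8 -8
over   : -8 -8 -8
*      : -8 64
dup    : -8 64 64
+      : -8 128
swap   : 128 -8
over   : 128 -8 128
drop   : 128 -8
drop   : 128
negate : -128
5      : -128 5
negate : -128 -5
1      : -128 -5 1
-      : -128 -6
swap   : -6 -128
*      : 768

1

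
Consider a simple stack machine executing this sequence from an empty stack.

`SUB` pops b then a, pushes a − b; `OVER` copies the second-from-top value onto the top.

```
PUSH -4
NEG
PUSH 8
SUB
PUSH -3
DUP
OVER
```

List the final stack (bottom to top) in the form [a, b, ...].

[-4, -3, -3, -3]

PUSH -4 -> -4
NEG     -> 4
PUSH 8  -> 4 8
SUB     -> -4
PUSH -3 -> -4 -3
DUP     -> -4 -3 -3
OVER    -> -4 -3 -3 -3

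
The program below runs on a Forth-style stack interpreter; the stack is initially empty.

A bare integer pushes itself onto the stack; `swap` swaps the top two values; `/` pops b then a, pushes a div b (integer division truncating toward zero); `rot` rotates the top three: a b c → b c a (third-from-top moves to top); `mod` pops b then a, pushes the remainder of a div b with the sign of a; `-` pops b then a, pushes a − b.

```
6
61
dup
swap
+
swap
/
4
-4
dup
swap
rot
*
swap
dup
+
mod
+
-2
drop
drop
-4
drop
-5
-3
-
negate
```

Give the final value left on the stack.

6      → 6
61     → 6 61
dup    → 6 61 61
swap   → 6 61 61
+      → 6 122
swap   → 122 6
/      → 20
4      → 20 4
-4     → 20 4 -4
dup    → 20 4 -4 -4
swap   → 20 4 -4 -4
rot    → 20 -4 -4 4
*      → 20 -4 -16
swap   → 20 -16 -4
dup    → 20 -16 -4 -4
+      → 20 -16 -8
mod    → 20 0
+      → 20
-2     → 20 -2
drop   → 20
drop   → (empty)
-4     → -4
drop   → (empty)
-5     → -5
-3     → -5 -3
-      → -2
negate → 2

2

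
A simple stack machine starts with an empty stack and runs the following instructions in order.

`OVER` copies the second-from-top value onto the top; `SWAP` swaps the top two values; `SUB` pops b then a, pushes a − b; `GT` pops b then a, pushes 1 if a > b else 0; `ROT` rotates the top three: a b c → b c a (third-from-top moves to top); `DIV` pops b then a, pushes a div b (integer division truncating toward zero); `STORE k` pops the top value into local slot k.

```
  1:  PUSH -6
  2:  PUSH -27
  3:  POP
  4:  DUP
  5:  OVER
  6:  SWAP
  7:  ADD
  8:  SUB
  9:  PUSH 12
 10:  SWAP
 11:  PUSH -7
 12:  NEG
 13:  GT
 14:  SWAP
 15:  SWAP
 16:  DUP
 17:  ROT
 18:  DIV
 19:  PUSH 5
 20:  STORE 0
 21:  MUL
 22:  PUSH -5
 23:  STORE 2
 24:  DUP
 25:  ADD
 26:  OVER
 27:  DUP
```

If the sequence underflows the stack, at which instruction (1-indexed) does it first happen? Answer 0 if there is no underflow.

26

PUSH -6   [-6]
PUSH -27  [-6, -27]
POP       [-6]
DUP       [-6, -6]
OVER      [-6, -6, -6]
SWAP      [-6, -6, -6]
ADD       [-6, -12]
SUB       [6]
PUSH 12   [6, 12]
SWAP      [12, 6]
PUSH -7   [12, 6, -7]
NEG       [12, 6, 7]
GT        [12, 0]
SWAP      [0, 12]
SWAP      [12, 0]
DUP       [12, 0, 0]
ROT       [0, 0, 12]
DIV       [0, 0]
PUSH 5    [0, 0, 5]
STORE 0   [0, 0]
MUL       [0]
PUSH -5   [0, -5]
STORE 2   [0]
DUP       [0, 0]
ADD       [0]
OVER  — needs 2 operands, stack has 1 → underflow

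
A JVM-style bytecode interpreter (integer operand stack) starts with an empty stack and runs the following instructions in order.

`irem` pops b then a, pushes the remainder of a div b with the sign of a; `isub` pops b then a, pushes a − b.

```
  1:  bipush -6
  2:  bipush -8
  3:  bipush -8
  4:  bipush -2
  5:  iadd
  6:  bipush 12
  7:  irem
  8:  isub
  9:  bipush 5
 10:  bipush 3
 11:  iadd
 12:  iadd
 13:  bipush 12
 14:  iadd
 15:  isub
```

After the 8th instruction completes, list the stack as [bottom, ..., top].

bipush -6 : -6
bipush -8 : -6 -8
bipush -8 : -6 -8 -8
bipush -2 : -6 -8 -8 -2
iadd      : -6 -8 -10
bipush 12 : -6 -8 -10 12
irem      : -6 -8 -10
isub      : -6 2

[-6, 2]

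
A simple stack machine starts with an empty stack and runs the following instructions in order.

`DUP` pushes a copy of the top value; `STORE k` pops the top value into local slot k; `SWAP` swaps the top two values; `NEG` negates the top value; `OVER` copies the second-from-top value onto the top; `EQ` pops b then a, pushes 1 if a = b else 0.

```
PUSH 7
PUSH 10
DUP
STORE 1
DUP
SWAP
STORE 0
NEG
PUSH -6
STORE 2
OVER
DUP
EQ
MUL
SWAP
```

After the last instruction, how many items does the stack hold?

PUSH 7  → [7]
PUSH 10 → [7, 10]
DUP     → [7, 10, 10]
STORE 1 → [7, 10]
DUP     → [7, 10, 10]
SWAP    → [7, 10, 10]
STORE 0 → [7, 10]
NEG     → [7, -10]
PUSH -6 → [7, -10, -6]
STORE 2 → [7, -10]
OVER    → [7, -10, 7]
DUP     → [7, -10, 7, 7]
EQ      → [7, -10, 1]
MUL     → [7, -10]
SWAP    → [-10, 7]

2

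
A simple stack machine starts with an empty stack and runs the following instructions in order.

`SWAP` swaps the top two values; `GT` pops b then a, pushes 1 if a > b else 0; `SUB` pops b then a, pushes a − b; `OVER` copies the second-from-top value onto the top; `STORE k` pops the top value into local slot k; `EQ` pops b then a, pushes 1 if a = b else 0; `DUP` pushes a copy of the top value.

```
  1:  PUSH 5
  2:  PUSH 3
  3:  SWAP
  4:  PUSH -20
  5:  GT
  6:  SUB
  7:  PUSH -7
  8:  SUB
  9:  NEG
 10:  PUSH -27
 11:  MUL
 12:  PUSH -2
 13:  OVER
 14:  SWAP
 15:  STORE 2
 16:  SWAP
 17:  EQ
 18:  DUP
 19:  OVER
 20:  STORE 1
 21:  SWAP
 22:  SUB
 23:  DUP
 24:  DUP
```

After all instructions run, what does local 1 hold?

1

PUSH 5    5
PUSH 3    5 3
SWAP      3 5
PUSH -20  3 5 -20
GT        3 1
SUB       2
PUSH -7   2 -7
SUB       9
NEG       -9
PUSH -27  -9 -27
MUL       243
PUSH -2   243 -2
OVER      243 -2 243
SWAP      243 243 -2
STORE 2   243 243
SWAP      243 243
EQ        1
DUP       1 1
OVER      1 1 1
STORE 1   1 1
SWAP      1 1
SUB       0
DUP       0 0
DUP       0 0 0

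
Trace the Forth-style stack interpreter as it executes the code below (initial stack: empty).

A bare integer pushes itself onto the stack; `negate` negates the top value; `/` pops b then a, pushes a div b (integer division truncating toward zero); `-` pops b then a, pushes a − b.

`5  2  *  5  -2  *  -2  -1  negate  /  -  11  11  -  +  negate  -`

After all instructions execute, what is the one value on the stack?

5      : 5
2      : 5 2
*      : 10
5      : 10 5
-2     : 10 5 -2
*      : 10 -10
-2     : 10 -10 -2
-1     : 10 -10 -2 -1
negate : 10 -10 -2 1
/      : 10 -10 -2
-      : 10 -8
11     : 10 -8 11
11     : 10 -8 11 11
-      : 10 -8 0
+      : 10 -8
negate : 10 8
-      : 2

2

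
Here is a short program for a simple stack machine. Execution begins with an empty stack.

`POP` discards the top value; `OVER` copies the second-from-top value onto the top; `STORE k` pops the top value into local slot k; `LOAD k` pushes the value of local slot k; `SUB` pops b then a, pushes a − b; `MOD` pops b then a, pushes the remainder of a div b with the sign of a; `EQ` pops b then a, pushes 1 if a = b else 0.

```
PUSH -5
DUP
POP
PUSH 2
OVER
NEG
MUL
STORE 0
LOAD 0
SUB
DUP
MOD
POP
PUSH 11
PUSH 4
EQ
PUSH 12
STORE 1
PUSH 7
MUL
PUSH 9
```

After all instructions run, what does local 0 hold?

PUSH -5 -> [-5]
DUP     -> [-5, -5]
POP     -> [-5]
PUSH 2  -> [-5, 2]
OVER    -> [-5, 2, -5]
NEG     -> [-5, 2, 5]
MUL     -> [-5, 10]
STORE 0 -> [-5]
LOAD 0  -> [-5, 10]
SUB     -> [-15]
DUP     -> [-15, -15]
MOD     -> [0]
POP     -> []
PUSH 11 -> [11]
PUSH 4  -> [11, 4]
EQ      -> [0]
PUSH 12 -> [0, 12]
STORE 1 -> [0]
PUSH 7  -> [0, 7]
MUL     -> [0]
PUSH 9  -> [0, 9]

10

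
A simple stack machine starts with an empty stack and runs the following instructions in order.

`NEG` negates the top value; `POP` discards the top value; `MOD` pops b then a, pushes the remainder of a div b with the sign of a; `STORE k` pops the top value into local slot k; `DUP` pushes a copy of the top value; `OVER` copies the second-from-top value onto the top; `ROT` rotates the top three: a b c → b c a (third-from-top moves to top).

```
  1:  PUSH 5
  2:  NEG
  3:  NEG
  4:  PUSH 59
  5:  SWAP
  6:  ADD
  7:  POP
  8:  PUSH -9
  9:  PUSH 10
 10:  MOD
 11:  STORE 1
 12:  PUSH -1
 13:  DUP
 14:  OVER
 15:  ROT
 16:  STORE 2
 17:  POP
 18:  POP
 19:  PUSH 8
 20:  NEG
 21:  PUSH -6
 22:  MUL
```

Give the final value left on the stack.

48

PUSH 5   5
NEG      -5
NEG      5
PUSH 59  5 59
SWAP     59 5
ADD      64
POP      (empty)
PUSH -9  -9
PUSH 10  -9 10
MOD      -9
STORE 1  (empty)
PUSH -1  -1
DUP      -1 -1
OVER     -1 -1 -1
ROT      -1 -1 -1
STORE 2  -1 -1
POP      -1
POP      (empty)
PUSH 8   8
NEG      -8
PUSH -6  -8 -6
MUL      48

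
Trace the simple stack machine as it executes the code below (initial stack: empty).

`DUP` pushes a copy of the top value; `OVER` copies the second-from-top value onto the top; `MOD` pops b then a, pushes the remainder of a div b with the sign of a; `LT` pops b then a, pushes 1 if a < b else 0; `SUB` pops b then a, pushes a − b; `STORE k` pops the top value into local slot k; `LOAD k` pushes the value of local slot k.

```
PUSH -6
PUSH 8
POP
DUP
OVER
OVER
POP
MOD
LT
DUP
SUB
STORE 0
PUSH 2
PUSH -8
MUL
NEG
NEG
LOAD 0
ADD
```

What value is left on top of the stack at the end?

-16

PUSH -6 → -6
PUSH 8  → -6 8
POP     → -6
DUP     → -6 -6
OVER    → -6 -6 -6
OVER    → -6 -6 -6 -6
POP     → -6 -6 -6
MOD     → -6 0
LT      → 1
DUP     → 1 1
SUB     → 0
STORE 0 → (empty)
PUSH 2  → 2
PUSH -8 → 2 -8
MUL     → -16
NEG     → 16
NEG     → -16
LOAD 0  → -16 0
ADD     → -16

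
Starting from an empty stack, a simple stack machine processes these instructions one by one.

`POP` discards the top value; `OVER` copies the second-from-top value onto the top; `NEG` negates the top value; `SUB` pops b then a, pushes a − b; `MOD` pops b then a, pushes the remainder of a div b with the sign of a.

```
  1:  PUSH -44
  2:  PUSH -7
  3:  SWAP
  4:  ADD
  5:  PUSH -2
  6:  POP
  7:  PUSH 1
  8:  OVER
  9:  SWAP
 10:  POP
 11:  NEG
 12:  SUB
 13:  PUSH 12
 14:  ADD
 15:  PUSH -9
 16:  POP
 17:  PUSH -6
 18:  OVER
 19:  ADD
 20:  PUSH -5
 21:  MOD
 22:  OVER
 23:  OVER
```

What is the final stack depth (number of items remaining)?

4

PUSH -44  -44
PUSH -7   -44 -7
SWAP      -7 -44
ADD       -51
PUSH -2   -51 -2
POP       -51
PUSH 1    -51 1
OVER      -51 1 -51
SWAP      -51 -51 1
POP       -51 -51
NEG       -51 51
SUB       -102
PUSH 12   -102 12
ADD       -90
PUSH -9   -90 -9
POP       -90
PUSH -6   -90 -6
OVER      -90 -6 -90
ADD       -90 -96
PUSH -5   -90 -96 -5
MOD       -90 -1
OVER      -90 -1 -90
OVER      -90 -1 -90 -1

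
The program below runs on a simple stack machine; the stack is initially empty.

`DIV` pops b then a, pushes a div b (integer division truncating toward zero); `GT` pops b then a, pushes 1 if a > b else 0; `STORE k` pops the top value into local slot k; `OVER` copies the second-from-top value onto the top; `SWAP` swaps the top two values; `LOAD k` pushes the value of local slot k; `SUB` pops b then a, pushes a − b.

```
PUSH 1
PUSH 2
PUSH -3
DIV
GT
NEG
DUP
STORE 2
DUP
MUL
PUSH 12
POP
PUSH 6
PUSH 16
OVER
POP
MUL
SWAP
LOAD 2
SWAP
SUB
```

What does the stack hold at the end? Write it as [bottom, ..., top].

PUSH 1  → [1]
PUSH 2  → [1, 2]
PUSH -3 → [1, 2, -3]
DIV     → [1, 0]
GT      → [1]
NEG     → [-1]
DUP     → [-1, -1]
STORE 2 → [-1]
DUP     → [-1, -1]
MUL     → [1]
PUSH 12 → [1, 12]
POP     → [1]
PUSH 6  → [1, 6]
PUSH 16 → [1, 6, 16]
OVER    → [1, 6, 16, 6]
POP     → [1, 6, 16]
MUL     → [1, 96]
SWAP    → [96, 1]
LOAD 2  → [96, 1, -1]
SWAP    → [96, -1, 1]
SUB     → [96, -2]

[96, -2]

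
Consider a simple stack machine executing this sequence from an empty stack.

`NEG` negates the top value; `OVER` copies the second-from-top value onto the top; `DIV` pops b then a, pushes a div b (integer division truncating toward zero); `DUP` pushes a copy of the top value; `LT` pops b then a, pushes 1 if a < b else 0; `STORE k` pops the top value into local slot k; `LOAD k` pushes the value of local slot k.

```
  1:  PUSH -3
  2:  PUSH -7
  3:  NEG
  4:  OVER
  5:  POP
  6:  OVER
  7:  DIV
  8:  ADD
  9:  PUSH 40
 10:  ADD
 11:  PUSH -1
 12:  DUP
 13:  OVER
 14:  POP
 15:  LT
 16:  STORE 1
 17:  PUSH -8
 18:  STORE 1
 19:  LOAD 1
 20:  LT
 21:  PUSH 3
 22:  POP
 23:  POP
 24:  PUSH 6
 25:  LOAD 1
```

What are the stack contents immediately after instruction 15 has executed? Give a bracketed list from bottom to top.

[35, 0]

PUSH -3 : -3
PUSH -7 : -3 -7
NEG     : -3 7
OVER    : -3 7 -3
POP     : -3 7
OVER    : -3 7 -3
DIV     : -3 -2
ADD     : -5
PUSH 40 : -5 40
ADD     : 35
PUSH -1 : 35 -1
DUP     : 35 -1 -1
OVER    : 35 -1 -1 -1
POP     : 35 -1 -1
LT      : 35 0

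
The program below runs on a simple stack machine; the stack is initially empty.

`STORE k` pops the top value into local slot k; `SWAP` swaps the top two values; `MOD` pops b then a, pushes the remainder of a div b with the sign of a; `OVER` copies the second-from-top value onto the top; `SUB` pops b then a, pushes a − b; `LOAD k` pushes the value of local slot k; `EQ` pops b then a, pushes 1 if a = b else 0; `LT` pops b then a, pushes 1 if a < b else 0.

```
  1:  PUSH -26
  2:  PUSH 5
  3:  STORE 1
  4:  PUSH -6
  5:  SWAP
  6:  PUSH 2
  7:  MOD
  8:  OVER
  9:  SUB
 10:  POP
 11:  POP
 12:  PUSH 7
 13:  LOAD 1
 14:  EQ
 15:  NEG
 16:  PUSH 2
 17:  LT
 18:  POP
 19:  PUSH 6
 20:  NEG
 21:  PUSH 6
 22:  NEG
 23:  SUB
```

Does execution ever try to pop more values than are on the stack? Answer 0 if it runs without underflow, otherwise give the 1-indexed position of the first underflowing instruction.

0

PUSH -26 : [-26]
PUSH 5   : [-26, 5]
STORE 1  : [-26]
PUSH -6  : [-26, -6]
SWAP     : [-6, -26]
PUSH 2   : [-6, -26, 2]
MOD      : [-6, 0]
OVER     : [-6, 0, -6]
SUB      : [-6, 6]
POP      : [-6]
POP      : []
PUSH 7   : [7]
LOAD 1   : [7, 5]
EQ       : [0]
NEG      : [0]
PUSH 2   : [0, 2]
LT       : [1]
POP      : []
PUSH 6   : [6]
NEG      : [-6]
PUSH 6   : [-6, 6]
NEG      : [-6, -6]
SUB      : [0]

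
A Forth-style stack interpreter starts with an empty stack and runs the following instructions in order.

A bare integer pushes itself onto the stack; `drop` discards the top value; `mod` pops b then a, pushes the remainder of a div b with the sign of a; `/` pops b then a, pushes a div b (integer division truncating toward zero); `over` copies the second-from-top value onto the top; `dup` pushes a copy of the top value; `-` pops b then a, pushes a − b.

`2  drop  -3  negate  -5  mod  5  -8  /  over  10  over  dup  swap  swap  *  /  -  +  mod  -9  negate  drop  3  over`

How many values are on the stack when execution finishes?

2      → [2]
drop   → []
-3     → [-3]
negate → [3]
-5     → [3, -5]
mod    → [3]
5      → [3, 5]
-8     → [3, 5, -8]
/      → [3, 0]
over   → [3, 0, 3]
10     → [3, 0, 3, 10]
over   → [3, 0, 3, 10, 3]
dup    → [3, 0, 3, 10, 3, 3]
swap   → [3, 0, 3, 10, 3, 3]
swap   → [3, 0, 3, 10, 3, 3]
*      → [3, 0, 3, 10, 9]
/      → [3, 0, 3, 1]
-      → [3, 0, 2]
+      → [3, 2]
mod    → [1]
-9     → [1, -9]
negate → [1, 9]
drop   → [1]
3      → [1, 3]
over   → [1, 3, 1]

3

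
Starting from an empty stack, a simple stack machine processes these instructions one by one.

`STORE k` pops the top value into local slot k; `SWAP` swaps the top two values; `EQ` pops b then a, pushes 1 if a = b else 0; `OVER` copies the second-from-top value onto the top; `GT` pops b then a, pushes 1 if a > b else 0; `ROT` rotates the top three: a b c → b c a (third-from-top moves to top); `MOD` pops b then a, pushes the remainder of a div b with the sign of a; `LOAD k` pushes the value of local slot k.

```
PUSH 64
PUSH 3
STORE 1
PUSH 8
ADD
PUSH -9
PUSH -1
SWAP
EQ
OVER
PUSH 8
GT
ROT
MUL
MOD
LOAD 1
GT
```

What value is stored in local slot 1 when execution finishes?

3

PUSH 64 -> 64
PUSH 3  -> 64 3
STORE 1 -> 64
PUSH 8  -> 64 8
ADD     -> 72
PUSH -9 -> 72 -9
PUSH -1 -> 72 -9 -1
SWAP    -> 72 -1 -9
EQ      -> 72 0
OVER    -> 72 0 72
PUSH 8  -> 72 0 72 8
GT      -> 72 0 1
ROT     -> 0 1 72
MUL     -> 0 72
MOD     -> 0
LOAD 1  -> 0 3
GT      -> 0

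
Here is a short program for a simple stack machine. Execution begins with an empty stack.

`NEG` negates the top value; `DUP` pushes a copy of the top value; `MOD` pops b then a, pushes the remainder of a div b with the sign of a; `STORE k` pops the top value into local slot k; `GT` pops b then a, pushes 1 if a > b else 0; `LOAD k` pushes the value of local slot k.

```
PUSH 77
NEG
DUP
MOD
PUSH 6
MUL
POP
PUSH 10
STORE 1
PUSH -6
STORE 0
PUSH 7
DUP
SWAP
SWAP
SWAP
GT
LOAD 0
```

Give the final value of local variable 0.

PUSH 77 : [77]
NEG     : [-77]
DUP     : [-77, -77]
MOD     : [0]
PUSH 6  : [0, 6]
MUL     : [0]
POP     : []
PUSH 10 : [10]
STORE 1 : []
PUSH -6 : [-6]
STORE 0 : []
PUSH 7  : [7]
DUP     : [7, 7]
SWAP    : [7, 7]
SWAP    : [7, 7]
SWAP    : [7, 7]
GT      : [0]
LOAD 0  : [0, -6]

-6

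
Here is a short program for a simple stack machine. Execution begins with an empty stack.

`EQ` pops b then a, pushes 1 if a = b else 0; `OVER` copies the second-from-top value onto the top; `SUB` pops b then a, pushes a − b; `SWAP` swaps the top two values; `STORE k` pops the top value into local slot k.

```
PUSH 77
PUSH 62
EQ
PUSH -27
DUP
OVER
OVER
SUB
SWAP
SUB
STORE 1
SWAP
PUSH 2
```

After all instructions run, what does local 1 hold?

PUSH 77   [77]
PUSH 62   [77, 62]
EQ        [0]
PUSH -27  [0, -27]
DUP       [0, -27, -27]
OVER      [0, -27, -27, -27]
OVER      [0, -27, -27, -27, -27]
SUB       [0, -27, -27, 0]
SWAP      [0, -27, 0, -27]
SUB       [0, -27, 27]
STORE 1   [0, -27]
SWAP      [-27, 0]
PUSH 2    [-27, 0, 2]

27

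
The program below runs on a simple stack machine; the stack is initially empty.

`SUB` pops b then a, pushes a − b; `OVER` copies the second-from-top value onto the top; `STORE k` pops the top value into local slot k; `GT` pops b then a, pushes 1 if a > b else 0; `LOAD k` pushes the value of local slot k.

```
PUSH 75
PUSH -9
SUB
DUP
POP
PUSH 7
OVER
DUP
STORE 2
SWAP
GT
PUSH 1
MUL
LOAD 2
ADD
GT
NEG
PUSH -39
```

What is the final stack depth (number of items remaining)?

2

PUSH 75  → 75
PUSH -9  → 75 -9
SUB      → 84
DUP      → 84 84
POP      → 84
PUSH 7   → 84 7
OVER     → 84 7 84
DUP      → 84 7 84 84
STORE 2  → 84 7 84
SWAP     → 84 84 7
GT       → 84 1
PUSH 1   → 84 1 1
MUL      → 84 1
LOAD 2   → 84 1 84
ADD      → 84 85
GT       → 0
NEG      → 0
PUSH -39 → 0 -39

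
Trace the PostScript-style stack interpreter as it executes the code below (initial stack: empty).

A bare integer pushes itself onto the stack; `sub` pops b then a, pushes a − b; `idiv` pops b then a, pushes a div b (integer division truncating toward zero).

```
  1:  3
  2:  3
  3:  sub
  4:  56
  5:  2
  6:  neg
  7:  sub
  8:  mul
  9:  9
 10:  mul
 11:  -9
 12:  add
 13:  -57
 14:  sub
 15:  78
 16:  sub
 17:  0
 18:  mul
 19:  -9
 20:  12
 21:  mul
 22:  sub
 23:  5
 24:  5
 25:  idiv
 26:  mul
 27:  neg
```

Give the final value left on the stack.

3    -> [3]
3    -> [3, 3]
sub  -> [0]
56   -> [0, 56]
2    -> [0, 56, 2]
neg  -> [0, 56, -2]
sub  -> [0, 58]
mul  -> [0]
9    -> [0, 9]
mul  -> [0]
-9   -> [0, -9]
add  -> [-9]
-57  -> [-9, -57]
sub  -> [48]
78   -> [48, 78]
sub  -> [-30]
0    -> [-30, 0]
mul  -> [0]
-9   -> [0, -9]
12   -> [0, -9, 12]
mul  -> [0, -108]
sub  -> [108]
5    -> [108, 5]
5    -> [108, 5, 5]
idiv -> [108, 1]
mul  -> [108]
neg  -> [-108]

-108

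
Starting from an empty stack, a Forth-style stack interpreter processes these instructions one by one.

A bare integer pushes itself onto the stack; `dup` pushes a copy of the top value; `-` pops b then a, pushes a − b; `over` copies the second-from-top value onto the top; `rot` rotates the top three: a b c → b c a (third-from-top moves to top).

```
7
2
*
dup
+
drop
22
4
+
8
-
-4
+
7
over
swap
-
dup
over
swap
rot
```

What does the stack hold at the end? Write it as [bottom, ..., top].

7    → [7]
2    → [7, 2]
*    → [14]
dup  → [14, 14]
+    → [28]
drop → []
22   → [22]
4    → [22, 4]
+    → [26]
8    → [26, 8]
-    → [18]
-4   → [18, -4]
+    → [14]
7    → [14, 7]
over → [14, 7, 14]
swap → [14, 14, 7]
-    → [14, 7]
dup  → [14, 7, 7]
over → [14, 7, 7, 7]
swap → [14, 7, 7, 7]
rot  → [14, 7, 7, 7]

[14, 7, 7, 7]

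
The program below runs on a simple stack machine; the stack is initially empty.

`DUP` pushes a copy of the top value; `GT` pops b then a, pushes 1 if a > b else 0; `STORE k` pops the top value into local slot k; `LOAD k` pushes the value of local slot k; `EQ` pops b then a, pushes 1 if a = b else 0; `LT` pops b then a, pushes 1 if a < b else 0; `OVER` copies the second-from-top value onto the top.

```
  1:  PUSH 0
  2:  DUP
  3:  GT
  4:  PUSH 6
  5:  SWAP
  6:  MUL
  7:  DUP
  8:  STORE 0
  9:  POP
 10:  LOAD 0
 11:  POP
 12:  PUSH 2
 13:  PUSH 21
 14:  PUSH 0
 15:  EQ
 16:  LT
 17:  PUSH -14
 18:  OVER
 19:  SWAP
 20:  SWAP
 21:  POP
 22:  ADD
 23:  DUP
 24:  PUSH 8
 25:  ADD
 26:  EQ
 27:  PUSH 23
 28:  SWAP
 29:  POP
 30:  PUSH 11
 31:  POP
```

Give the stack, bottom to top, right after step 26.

[0]

PUSH 0   -> 0
DUP      -> 0 0
GT       -> 0
PUSH 6   -> 0 6
SWAP     -> 6 0
MUL      -> 0
DUP      -> 0 0
STORE 0  -> 0
POP      -> (empty)
LOAD 0   -> 0
POP      -> (empty)
PUSH 2   -> 2
PUSH 21  -> 2 21
PUSH 0   -> 2 21 0
EQ       -> 2 0
LT       -> 0
PUSH -14 -> 0 -14
OVER     -> 0 -14 0
SWAP     -> 0 0 -14
SWAP     -> 0 -14 0
POP      -> 0 -14
ADD      -> -14
DUP      -> -14 -14
PUSH 8   -> -14 -14 8
ADD      -> -14 -6
EQ       -> 0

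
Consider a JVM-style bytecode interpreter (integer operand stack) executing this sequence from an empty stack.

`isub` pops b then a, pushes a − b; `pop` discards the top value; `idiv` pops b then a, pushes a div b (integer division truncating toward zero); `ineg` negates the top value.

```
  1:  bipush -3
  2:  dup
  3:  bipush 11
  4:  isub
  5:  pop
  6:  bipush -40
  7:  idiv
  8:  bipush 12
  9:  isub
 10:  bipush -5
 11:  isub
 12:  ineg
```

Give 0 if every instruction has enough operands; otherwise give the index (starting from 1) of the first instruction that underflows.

bipush -3   [-3]
dup         [-3, -3]
bipush 11   [-3, -3, 11]
isub        [-3, -14]
pop         [-3]
bipush -40  [-3, -40]
idiv        [0]
bipush 12   [0, 12]
isub        [-12]
bipush -5   [-12, -5]
isub        [-7]
ineg        [7]

0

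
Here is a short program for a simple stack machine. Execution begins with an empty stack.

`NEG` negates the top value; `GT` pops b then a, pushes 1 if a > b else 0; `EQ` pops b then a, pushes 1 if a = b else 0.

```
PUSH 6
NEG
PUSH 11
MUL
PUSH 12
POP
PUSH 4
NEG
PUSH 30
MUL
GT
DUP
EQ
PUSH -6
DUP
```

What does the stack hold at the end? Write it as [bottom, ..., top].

PUSH 6  -> [6]
NEG     -> [-6]
PUSH 11 -> [-6, 11]
MUL     -> [-66]
PUSH 12 -> [-66, 12]
POP     -> [-66]
PUSH 4  -> [-66, 4]
NEG     -> [-66, -4]
PUSH 30 -> [-66, -4, 30]
MUL     -> [-66, -120]
GT      -> [1]
DUP     -> [1, 1]
EQ      -> [1]
PUSH -6 -> [1, -6]
DUP     -> [1, -6, -6]

[1, -6, -6]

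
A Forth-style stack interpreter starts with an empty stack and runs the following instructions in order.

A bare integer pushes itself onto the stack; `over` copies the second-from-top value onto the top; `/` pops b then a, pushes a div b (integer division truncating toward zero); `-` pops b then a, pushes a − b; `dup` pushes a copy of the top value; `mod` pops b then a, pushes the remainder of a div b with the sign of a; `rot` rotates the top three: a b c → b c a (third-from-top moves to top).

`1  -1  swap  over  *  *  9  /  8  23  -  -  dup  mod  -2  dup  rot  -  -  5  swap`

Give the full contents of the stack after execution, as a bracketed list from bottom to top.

1    → 1
-1   → 1 -1
swap → -1 1
over → -1 1 -1
*    → -1 -1
*    → 1
9    → 1 9
/    → 0
8    → 0 8
23   → 0 8 23
-    → 0 -15
-    → 15
dup  → 15 15
mod  → 0
-2   → 0 -2
dup  → 0 -2 -2
rot  → -2 -2 0
-    → -2 -2
-    → 0
5    → 0 5
swap → 5 0

[5, 0]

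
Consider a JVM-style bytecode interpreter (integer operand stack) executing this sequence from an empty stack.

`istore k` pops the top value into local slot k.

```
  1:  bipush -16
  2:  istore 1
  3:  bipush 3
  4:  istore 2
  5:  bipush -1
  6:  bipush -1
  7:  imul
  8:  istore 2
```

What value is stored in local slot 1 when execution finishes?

-16

bipush -16 → [-16]
istore 1   → []
bipush 3   → [3]
istore 2   → []
bipush -1  → [-1]
bipush -1  → [-1, -1]
imul       → [1]
istore 2   → []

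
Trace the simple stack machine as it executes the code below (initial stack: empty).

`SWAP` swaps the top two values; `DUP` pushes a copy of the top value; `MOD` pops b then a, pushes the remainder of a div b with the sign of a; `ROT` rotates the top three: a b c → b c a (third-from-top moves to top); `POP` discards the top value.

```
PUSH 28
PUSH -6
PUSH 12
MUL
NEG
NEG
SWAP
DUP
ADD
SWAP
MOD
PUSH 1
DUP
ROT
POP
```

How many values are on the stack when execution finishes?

2

PUSH 28 → 28
PUSH -6 → 28 -6
PUSH 12 → 28 -6 12
MUL     → 28 -72
NEG     → 28 72
NEG     → 28 -72
SWAP    → -72 28
DUP     → -72 28 28
ADD     → -72 56
SWAP    → 56 -72
MOD     → 56
PUSH 1  → 56 1
DUP     → 56 1 1
ROT     → 1 1 56
POP     → 1 1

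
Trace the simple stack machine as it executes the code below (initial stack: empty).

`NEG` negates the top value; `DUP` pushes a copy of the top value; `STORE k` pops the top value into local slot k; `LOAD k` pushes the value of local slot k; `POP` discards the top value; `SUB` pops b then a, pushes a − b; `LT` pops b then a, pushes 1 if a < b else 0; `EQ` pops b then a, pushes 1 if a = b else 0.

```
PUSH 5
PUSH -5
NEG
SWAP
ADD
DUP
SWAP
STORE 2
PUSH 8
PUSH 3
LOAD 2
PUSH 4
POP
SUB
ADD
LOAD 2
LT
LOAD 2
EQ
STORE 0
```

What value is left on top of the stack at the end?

PUSH 5   5
PUSH -5  5 -5
NEG      5 5
SWAP     5 5
ADD      10
DUP      10 10
SWAP     10 10
STORE 2  10
PUSH 8   10 8
PUSH 3   10 8 3
LOAD 2   10 8 3 10
PUSH 4   10 8 3 10 4
POP      10 8 3 10
SUB      10 8 -7
ADD      10 1
LOAD 2   10 1 10
LT       10 1
LOAD 2   10 1 10
EQ       10 0
STORE 0  10

10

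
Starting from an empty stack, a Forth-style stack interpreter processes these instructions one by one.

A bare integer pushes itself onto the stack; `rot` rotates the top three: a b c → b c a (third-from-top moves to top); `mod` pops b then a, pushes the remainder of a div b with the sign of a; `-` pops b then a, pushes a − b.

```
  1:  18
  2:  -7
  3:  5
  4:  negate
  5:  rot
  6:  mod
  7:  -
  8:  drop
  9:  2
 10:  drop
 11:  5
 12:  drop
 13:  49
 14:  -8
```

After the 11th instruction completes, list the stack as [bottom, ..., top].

[5]

18      18
-7      18 -7
5       18 -7 5
negate  18 -7 -5
rot     -7 -5 18
mod     -7 -5
-       -2
drop    (empty)
2       2
drop    (empty)
5       5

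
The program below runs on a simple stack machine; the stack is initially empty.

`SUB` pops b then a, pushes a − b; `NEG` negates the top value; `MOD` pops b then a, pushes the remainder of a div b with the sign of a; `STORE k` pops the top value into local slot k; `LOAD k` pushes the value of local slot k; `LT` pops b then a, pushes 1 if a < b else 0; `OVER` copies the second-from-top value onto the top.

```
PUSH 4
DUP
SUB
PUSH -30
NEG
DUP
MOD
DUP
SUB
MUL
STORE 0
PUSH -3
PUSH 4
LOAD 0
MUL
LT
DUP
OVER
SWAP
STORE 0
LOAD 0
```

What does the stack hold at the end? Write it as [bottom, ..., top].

[1, 1, 1]

PUSH 4   -> [4]
DUP      -> [4, 4]
SUB      -> [0]
PUSH -30 -> [0, -30]
NEG      -> [0, 30]
DUP      -> [0, 30, 30]
MOD      -> [0, 0]
DUP      -> [0, 0, 0]
SUB      -> [0, 0]
MUL      -> [0]
STORE 0  -> []
PUSH -3  -> [-3]
PUSH 4   -> [-3, 4]
LOAD 0   -> [-3, 4, 0]
MUL      -> [-3, 0]
LT       -> [1]
DUP      -> [1, 1]
OVER     -> [1, 1, 1]
SWAP     -> [1, 1, 1]
STORE 0  -> [1, 1]
LOAD 0   -> [1, 1, 1]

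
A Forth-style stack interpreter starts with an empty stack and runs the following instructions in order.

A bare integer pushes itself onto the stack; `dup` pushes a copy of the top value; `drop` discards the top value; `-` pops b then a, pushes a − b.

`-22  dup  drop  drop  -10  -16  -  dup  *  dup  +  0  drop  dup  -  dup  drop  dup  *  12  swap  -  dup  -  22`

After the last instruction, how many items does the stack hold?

-22  : [-22]
dup  : [-22, -22]
drop : [-22]
drop : []
-10  : [-10]
-16  : [-10, -16]
-    : [6]
dup  : [6, 6]
*    : [36]
dup  : [36, 36]
+    : [72]
0    : [72, 0]
drop : [72]
dup  : [72, 72]
-    : [0]
dup  : [0, 0]
drop : [0]
dup  : [0, 0]
*    : [0]
12   : [0, 12]
swap : [12, 0]
-    : [12]
dup  : [12, 12]
-    : [0]
22   : [0, 22]

2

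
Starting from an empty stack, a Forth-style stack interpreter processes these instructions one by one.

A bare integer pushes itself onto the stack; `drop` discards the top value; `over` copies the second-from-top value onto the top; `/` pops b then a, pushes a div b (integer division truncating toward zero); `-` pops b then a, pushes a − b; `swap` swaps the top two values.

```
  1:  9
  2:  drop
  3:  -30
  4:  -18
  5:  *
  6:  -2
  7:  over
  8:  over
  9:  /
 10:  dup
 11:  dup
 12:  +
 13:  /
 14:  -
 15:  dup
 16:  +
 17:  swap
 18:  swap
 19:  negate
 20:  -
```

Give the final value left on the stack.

9       [9]
drop    []
-30     [-30]
-18     [-30, -18]
*       [540]
-2      [540, -2]
over    [540, -2, 540]
over    [540, -2, 540, -2]
/       [540, -2, -270]
dup     [540, -2, -270, -270]
dup     [540, -2, -270, -270, -270]
+       [540, -2, -270, -540]
/       [540, -2, 0]
-       [540, -2]
dup     [540, -2, -2]
+       [540, -4]
swap    [-4, 540]
swap    [540, -4]
negate  [540, 4]
-       [536]

536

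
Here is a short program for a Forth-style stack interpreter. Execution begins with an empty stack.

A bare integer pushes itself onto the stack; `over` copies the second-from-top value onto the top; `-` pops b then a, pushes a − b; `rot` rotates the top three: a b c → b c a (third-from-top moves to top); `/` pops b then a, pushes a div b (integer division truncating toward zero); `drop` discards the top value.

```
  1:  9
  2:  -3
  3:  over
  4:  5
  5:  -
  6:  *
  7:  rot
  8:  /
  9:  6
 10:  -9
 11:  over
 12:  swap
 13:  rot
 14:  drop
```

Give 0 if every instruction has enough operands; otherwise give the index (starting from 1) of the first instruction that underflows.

9    : [9]
-3   : [9, -3]
over : [9, -3, 9]
5    : [9, -3, 9, 5]
-    : [9, -3, 4]
*    : [9, -12]
rot  — needs 3 operands, stack has 2 → underflow

7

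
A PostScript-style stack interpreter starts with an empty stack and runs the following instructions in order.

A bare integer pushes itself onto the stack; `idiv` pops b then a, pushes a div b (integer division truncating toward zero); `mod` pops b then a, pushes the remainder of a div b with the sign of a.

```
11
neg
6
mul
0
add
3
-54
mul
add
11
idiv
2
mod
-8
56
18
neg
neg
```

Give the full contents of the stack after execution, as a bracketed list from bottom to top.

11    11
neg   -11
6     -11 6
mul   -66
0     -66 0
add   -66
3     -66 3
-54   -66 3 -54
mul   -66 -162
add   -228
11    -228 11
idiv  -20
2     -20 2
mod   0
-8    0 -8
56    0 -8 56
18    0 -8 56 18
neg   0 -8 56 -18
neg   0 -8 56 18

[0, -8, 56, 18]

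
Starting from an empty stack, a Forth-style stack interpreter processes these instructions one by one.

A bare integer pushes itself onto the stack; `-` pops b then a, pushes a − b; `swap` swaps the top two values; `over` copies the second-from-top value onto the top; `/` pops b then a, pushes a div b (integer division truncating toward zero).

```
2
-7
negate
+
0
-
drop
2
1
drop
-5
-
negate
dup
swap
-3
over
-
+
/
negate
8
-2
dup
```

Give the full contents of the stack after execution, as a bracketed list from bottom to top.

2       2
-7      2 -7
negate  2 7
+       9
0       9 0
-       9
drop    (empty)
2       2
1       2 1
drop    2
-5      2 -5
-       7
negate  -7
dup     -7 -7
swap    -7 -7
-3      -7 -7 -3
over    -7 -7 -3 -7
-       -7 -7 4
+       -7 -3
/       2
negate  -2
8       -2 8
-2      -2 8 -2
dup     -2 8 -2 -2

[-2, 8, -2, -2]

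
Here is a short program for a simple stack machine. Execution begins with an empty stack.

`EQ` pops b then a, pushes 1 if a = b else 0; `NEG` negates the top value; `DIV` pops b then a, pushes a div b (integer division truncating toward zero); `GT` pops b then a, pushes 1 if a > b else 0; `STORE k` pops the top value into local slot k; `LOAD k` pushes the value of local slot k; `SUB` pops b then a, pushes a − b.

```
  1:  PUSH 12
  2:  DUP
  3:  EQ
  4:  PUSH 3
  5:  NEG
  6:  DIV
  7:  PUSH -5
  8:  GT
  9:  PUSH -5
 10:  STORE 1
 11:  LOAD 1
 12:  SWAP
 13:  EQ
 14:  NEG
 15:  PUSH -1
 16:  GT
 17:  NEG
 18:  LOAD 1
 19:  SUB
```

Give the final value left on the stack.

PUSH 12 → [12]
DUP     → [12, 12]
EQ      → [1]
PUSH 3  → [1, 3]
NEG     → [1, -3]
DIV     → [0]
PUSH -5 → [0, -5]
GT      → [1]
PUSH -5 → [1, -5]
STORE 1 → [1]
LOAD 1  → [1, -5]
SWAP    → [-5, 1]
EQ      → [0]
NEG     → [0]
PUSH -1 → [0, -1]
GT      → [1]
NEG     → [-1]
LOAD 1  → [-1, -5]
SUB     → [4]

4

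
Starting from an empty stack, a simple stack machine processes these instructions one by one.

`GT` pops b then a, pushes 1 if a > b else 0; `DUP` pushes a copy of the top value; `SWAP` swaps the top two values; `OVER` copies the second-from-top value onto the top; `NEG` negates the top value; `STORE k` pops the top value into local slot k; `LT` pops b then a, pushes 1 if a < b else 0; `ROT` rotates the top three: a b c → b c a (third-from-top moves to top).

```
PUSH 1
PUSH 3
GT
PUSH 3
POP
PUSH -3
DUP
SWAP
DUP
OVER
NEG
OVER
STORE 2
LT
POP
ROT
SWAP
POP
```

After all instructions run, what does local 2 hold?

PUSH 1  → [1]
PUSH 3  → [1, 3]
GT      → [0]
PUSH 3  → [0, 3]
POP     → [0]
PUSH -3 → [0, -3]
DUP     → [0, -3, -3]
SWAP    → [0, -3, -3]
DUP     → [0, -3, -3, -3]
OVER    → [0, -3, -3, -3, -3]
NEG     → [0, -3, -3, -3, 3]
OVER    → [0, -3, -3, -3, 3, -3]
STORE 2 → [0, -3, -3, -3, 3]
LT      → [0, -3, -3, 1]
POP     → [0, -3, -3]
ROT     → [-3, -3, 0]
SWAP    → [-3, 0, -3]
POP     → [-3, 0]

-3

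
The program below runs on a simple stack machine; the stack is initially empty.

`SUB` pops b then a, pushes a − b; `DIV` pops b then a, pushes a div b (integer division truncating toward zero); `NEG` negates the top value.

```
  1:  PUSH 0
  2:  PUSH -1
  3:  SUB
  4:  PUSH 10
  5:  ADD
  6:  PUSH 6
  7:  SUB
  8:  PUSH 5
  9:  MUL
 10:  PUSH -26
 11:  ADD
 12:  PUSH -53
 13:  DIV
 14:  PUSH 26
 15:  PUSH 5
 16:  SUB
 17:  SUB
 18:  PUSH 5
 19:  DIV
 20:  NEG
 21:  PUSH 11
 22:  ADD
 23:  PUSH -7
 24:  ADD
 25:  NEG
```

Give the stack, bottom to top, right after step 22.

[15]

PUSH 0   → 0
PUSH -1  → 0 -1
SUB      → 1
PUSH 10  → 1 10
ADD      → 11
PUSH 6   → 11 6
SUB      → 5
PUSH 5   → 5 5
MUL      → 25
PUSH -26 → 25 -26
ADD      → -1
PUSH -53 → -1 -53
DIV      → 0
PUSH 26  → 0 26
PUSH 5   → 0 26 5
SUB      → 0 21
SUB      → -21
PUSH 5   → -21 5
DIV      → -4
NEG      → 4
PUSH 11  → 4 11
ADD      → 15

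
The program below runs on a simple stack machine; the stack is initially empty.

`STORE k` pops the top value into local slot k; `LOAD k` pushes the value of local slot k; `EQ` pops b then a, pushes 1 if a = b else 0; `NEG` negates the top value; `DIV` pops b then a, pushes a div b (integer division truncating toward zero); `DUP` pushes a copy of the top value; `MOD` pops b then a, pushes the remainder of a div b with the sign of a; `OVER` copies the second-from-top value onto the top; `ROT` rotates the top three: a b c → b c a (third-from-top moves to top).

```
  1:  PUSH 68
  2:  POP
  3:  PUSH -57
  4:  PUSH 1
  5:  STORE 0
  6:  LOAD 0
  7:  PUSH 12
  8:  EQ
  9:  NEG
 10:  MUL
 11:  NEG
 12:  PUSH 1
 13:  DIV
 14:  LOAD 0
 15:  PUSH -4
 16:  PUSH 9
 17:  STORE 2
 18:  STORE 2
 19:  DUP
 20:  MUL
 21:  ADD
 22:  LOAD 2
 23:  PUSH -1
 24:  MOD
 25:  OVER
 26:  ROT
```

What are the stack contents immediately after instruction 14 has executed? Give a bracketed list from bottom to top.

[0, 1]

PUSH 68  → [68]
POP      → []
PUSH -57 → [-57]
PUSH 1   → [-57, 1]
STORE 0  → [-57]
LOAD 0   → [-57, 1]
PUSH 12  → [-57, 1, 12]
EQ       → [-57, 0]
NEG      → [-57, 0]
MUL      → [0]
NEG      → [0]
PUSH 1   → [0, 1]
DIV      → [0]
LOAD 0   → [0, 1]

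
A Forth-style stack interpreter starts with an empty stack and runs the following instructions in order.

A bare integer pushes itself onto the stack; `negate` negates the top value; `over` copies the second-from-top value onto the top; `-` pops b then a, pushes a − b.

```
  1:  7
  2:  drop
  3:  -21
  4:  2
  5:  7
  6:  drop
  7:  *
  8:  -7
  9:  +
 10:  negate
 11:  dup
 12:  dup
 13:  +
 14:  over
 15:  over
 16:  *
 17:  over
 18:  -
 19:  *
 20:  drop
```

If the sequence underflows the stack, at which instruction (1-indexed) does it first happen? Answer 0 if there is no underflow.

0

7       [7]
drop    []
-21     [-21]
2       [-21, 2]
7       [-21, 2, 7]
drop    [-21, 2]
*       [-42]
-7      [-42, -7]
+       [-49]
negate  [49]
dup     [49, 49]
dup     [49, 49, 49]
+       [49, 98]
over    [49, 98, 49]
over    [49, 98, 49, 98]
*       [49, 98, 4802]
over    [49, 98, 4802, 98]
-       [49, 98, 4704]
*       [49, 460992]
drop    [49]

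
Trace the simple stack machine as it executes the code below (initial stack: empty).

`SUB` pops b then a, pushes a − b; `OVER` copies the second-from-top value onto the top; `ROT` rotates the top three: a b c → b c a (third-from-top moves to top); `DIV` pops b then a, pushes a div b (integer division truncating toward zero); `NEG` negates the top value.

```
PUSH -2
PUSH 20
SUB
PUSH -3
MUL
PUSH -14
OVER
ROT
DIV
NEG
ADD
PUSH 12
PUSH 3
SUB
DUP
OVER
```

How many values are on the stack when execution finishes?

4

PUSH -2   [-2]
PUSH 20   [-2, 20]
SUB       [-22]
PUSH -3   [-22, -3]
MUL       [66]
PUSH -14  [66, -14]
OVER      [66, -14, 66]
ROT       [-14, 66, 66]
DIV       [-14, 1]
NEG       [-14, -1]
ADD       [-15]
PUSH 12   [-15, 12]
PUSH 3    [-15, 12, 3]
SUB       [-15, 9]
DUP       [-15, 9, 9]
OVER      [-15, 9, 9, 9]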